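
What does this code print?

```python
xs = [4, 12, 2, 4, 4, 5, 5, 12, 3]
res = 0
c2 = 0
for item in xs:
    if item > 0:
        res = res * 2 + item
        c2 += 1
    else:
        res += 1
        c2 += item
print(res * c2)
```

26703

item=4: >0, res = 0*2+4 = 4; c2=1
item=12: >0, res = 4*2+12 = 20; c2=2
item=2: >0, res = 20*2+2 = 42; c2=3
item=4: >0, res = 42*2+4 = 88; c2=4
item=4: >0, res = 88*2+4 = 180; c2=5
item=5: >0, res = 180*2+5 = 365; c2=6
item=5: >0, res = 365*2+5 = 735; c2=7
item=12: >0, res = 735*2+12 = 1482; c2=8
item=3: >0, res = 1482*2+3 = 2967; c2=9
res*c2 = 2967*9 = 26703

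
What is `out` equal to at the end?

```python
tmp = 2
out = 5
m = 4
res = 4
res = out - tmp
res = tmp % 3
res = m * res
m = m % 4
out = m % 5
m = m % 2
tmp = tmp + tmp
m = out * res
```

0

res = 5-2 = 3
res = 2%3 = 2
res = 4*2 = 8
m = 4%4 = 0
out = 0%5 = 0
m = 0%2 = 0
tmp = 2+2 = 4
m = 0*8 = 0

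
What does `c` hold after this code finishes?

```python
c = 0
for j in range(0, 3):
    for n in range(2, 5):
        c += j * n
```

j=0,n=2: c = 0+0 = 0
j=0,n=3: c = 0+0 = 0
j=0,n=4: c = 0+0 = 0
j=1,n=2: c = 0+2 = 2
j=1,n=3: c = 2+3 = 5
j=1,n=4: c = 5+4 = 9
j=2,n=2: c = 9+4 = 13
j=2,n=3: c = 13+6 = 19
j=2,n=4: c = 19+8 = 27

27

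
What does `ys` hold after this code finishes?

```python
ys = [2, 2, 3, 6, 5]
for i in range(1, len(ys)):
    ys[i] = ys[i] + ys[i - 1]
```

i=1: ys[1] = 2+2 = 4 → [2, 4, 3, 6, 5]
i=2: ys[2] = 3+4 = 7 → [2, 4, 7, 6, 5]
i=3: ys[3] = 6+7 = 13 → [2, 4, 7, 13, 5]
i=4: ys[4] = 5+13 = 18 → [2, 4, 7, 13, 18]

[2, 4, 7, 13, 18]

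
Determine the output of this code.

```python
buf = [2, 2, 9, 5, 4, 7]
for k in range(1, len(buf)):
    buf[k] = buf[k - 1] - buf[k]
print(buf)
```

k=1: buf[1] = 2-2 = 0 → [2, 0, 9, 5, 4, 7]
k=2: buf[2] = 0-9 = -9 → [2, 0, -9, 5, 4, 7]
k=3: buf[3] = (-9)-5 = -14 → [2, 0, -9, -14, 4, 7]
k=4: buf[4] = (-14)-4 = -18 → [2, 0, -9, -14, -18, 7]
k=5: buf[5] = (-18)-7 = -25 → [2, 0, -9, -14, -18, -25]

[2, 0, -9, -14, -18, -25]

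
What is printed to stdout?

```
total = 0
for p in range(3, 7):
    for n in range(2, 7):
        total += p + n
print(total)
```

170

p=3,n=2: total = 0+5 = 5
p=3,n=3: total = 5+6 = 11
p=3,n=4: total = 11+7 = 18
p=3,n=5: total = 18+8 = 26
p=3,n=6: total = 26+9 = 35
p=4,n=2: total = 35+6 = 41
p=4,n=3: total = 41+7 = 48
p=4,n=4: total = 48+8 = 56
p=4,n=5: total = 56+9 = 65
p=4,n=6: total = 65+10 = 75
p=5,n=2: total = 75+7 = 82
p=5,n=3: total = 82+8 = 90
p=5,n=4: total = 90+9 = 99
p=5,n=5: total = 99+10 = 109
p=5,n=6: total = 109+11 = 120
p=6,n=2: total = 120+8 = 128
p=6,n=3: total = 128+9 = 137
p=6,n=4: total = 137+10 = 147
p=6,n=5: total = 147+11 = 158
p=6,n=6: total = 158+12 = 170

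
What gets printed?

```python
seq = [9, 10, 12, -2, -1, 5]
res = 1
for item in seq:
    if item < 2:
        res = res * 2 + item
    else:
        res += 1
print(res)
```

item=9: not <2, res = 1+1 = 2
item=10: not <2, res = 2+1 = 3
item=12: not <2, res = 3+1 = 4
item=-2: <2, res = 4*2+(-2) = 6
item=-1: <2, res = 6*2+(-1) = 11
item=5: not <2, res = 11+1 = 12

12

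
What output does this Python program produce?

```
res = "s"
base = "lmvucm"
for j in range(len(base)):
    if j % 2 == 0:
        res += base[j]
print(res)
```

slvc

j=0: add 'l' → 'sl'
j=1: skip
j=2: add 'v' → 'slv'
j=3: skip
j=4: add 'c' → 'slvc'
j=5: skip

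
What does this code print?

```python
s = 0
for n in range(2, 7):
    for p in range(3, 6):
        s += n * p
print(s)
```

n=2,p=3: s = 0+6 = 6
n=2,p=4: s = 6+8 = 14
n=2,p=5: s = 14+10 = 24
n=3,p=3: s = 24+9 = 33
n=3,p=4: s = 33+12 = 45
n=3,p=5: s = 45+15 = 60
n=4,p=3: s = 60+12 = 72
n=4,p=4: s = 72+16 = 88
n=4,p=5: s = 88+20 = 108
n=5,p=3: s = 108+15 = 123
n=5,p=4: s = 123+20 = 143
n=5,p=5: s = 143+25 = 168
n=6,p=3: s = 168+18 = 186
n=6,p=4: s = 186+24 = 210
n=6,p=5: s = 210+30 = 240

240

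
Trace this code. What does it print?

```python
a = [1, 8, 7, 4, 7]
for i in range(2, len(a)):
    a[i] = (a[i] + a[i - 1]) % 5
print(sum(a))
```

i=2: a[2] = (7+8)%5 = 0 → [1, 8, 0, 4, 7]
i=3: a[3] = (4+0)%5 = 4 → [1, 8, 0, 4, 7]
i=4: a[4] = (7+4)%5 = 1 → [1, 8, 0, 4, 1]
sum = 14

14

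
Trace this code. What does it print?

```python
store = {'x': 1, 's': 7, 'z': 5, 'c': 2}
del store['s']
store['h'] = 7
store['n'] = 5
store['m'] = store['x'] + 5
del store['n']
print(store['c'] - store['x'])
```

del 's' → {'x': 1, 'z': 5, 'c': 2}
store['h'] = 7 → {'x': 1, 'z': 5, 'c': 2, 'h': 7}
store['n'] = 5 → {'x': 1, 'z': 5, 'c': 2, 'h': 7, 'n': 5}
store['m'] = store['x']+5 = 6 → {'x': 1, 'z': 5, 'c': 2, 'h': 7, 'n': 5, 'm': 6}
del 'n' → {'x': 1, 'z': 5, 'c': 2, 'h': 7, 'm': 6}
store['c']-store['x'] = 2-1 = 1

1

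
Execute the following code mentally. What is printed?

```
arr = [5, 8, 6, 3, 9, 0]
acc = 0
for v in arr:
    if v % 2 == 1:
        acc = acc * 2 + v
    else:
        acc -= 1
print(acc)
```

26

v=5: odd, acc = 0*2+5 = 5
v=8: not odd, acc = 5-1 = 4
v=6: not odd, acc = 4-1 = 3
v=3: odd, acc = 3*2+3 = 9
v=9: odd, acc = 9*2+9 = 27
v=0: not odd, acc = 27-1 = 26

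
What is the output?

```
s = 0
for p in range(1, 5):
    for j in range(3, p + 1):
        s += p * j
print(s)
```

p=3,j=3: s = 0+9 = 9
p=4,j=3: s = 9+12 = 21
p=4,j=4: s = 21+16 = 37

37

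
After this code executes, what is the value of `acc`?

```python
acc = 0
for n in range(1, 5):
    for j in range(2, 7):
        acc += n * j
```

n=1,j=2: acc = 0+2 = 2
n=1,j=3: acc = 2+3 = 5
n=1,j=4: acc = 5+4 = 9
n=1,j=5: acc = 9+5 = 14
n=1,j=6: acc = 14+6 = 20
n=2,j=2: acc = 20+4 = 24
n=2,j=3: acc = 24+6 = 30
n=2,j=4: acc = 30+8 = 38
n=2,j=5: acc = 38+10 = 48
n=2,j=6: acc = 48+12 = 60
n=3,j=2: acc = 60+6 = 66
n=3,j=3: acc = 66+9 = 75
n=3,j=4: acc = 75+12 = 87
n=3,j=5: acc = 87+15 = 102
n=3,j=6: acc = 102+18 = 120
n=4,j=2: acc = 120+8 = 128
n=4,j=3: acc = 128+12 = 140
n=4,j=4: acc = 140+16 = 156
n=4,j=5: acc = 156+20 = 176
n=4,j=6: acc = 176+24 = 200

200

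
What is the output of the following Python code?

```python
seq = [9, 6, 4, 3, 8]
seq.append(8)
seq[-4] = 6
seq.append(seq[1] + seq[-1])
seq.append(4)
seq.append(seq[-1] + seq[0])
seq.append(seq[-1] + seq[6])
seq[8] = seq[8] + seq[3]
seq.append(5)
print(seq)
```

append 8 → [9, 6, 4, 3, 8, 8]
seq[-4] = 6 → [9, 6, 6, 3, 8, 8]
append seq[1]+seq[-1] = 6+8 = 14 → [9, 6, 6, 3, 8, 8, 14]
append 4 → [9, 6, 6, 3, 8, 8, 14, 4]
append seq[-1]+seq[0] = 4+9 = 13 → [9, 6, 6, 3, 8, 8, 14, 4, 13]
append seq[-1]+seq[6] = 13+14 = 27 → [9, 6, 6, 3, 8, 8, 14, 4, 13, 27]
seq[8] = seq[8]+seq[3] = 13+3 = 16 → [9, 6, 6, 3, 8, 8, 14, 4, 16, 27]
append 5 → [9, 6, 6, 3, 8, 8, 14, 4, 16, 27, 5]

[9, 6, 6, 3, 8, 8, 14, 4, 16, 27, 5]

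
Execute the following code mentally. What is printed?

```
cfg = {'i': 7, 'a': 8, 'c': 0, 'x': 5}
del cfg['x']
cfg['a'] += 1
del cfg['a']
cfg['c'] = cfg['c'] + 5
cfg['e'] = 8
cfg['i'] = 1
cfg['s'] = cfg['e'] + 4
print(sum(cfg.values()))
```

26

del 'x' → {'i': 7, 'a': 8, 'c': 0}
cfg['a'] = 8+1 = 9 → {'i': 7, 'a': 9, 'c': 0}
del 'a' → {'i': 7, 'c': 0}
cfg['c'] = cfg['c']+5 = 5 → {'i': 7, 'c': 5}
cfg['e'] = 8 → {'i': 7, 'c': 5, 'e': 8}
cfg['i'] = 1 → {'i': 1, 'c': 5, 'e': 8}
cfg['s'] = cfg['e']+4 = 12 → {'i': 1, 'c': 5, 'e': 8, 's': 12}
sum of values = 26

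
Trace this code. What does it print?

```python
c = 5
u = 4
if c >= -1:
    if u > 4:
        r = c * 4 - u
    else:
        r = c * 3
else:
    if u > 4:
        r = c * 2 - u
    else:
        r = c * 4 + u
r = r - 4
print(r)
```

11

c=5, u=4
c >= -1 is True; u > 4 is False
→ r = c * 3 = 15
r = 15-4 = 11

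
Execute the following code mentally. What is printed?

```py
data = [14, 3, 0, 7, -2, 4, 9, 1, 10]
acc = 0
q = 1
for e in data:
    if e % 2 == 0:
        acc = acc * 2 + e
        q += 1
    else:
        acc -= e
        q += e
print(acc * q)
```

e=14: even, acc = 0*2+14 = 14; q=2
e=3: not even, acc = 14-3 = 11; q=5
e=0: even, acc = 11*2+0 = 22; q=6
e=7: not even, acc = 22-7 = 15; q=13
e=-2: even, acc = 15*2+(-2) = 28; q=14
e=4: even, acc = 28*2+4 = 60; q=15
e=9: not even, acc = 60-9 = 51; q=24
e=1: not even, acc = 51-1 = 50; q=25
e=10: even, acc = 50*2+10 = 110; q=26
acc*q = 110*26 = 2860

2860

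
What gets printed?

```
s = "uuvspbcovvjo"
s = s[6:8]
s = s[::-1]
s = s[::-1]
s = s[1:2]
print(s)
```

o

slice [6:8] → 'co'
reverse → 'oc'
reverse → 'co'
slice [1:2] → 'o'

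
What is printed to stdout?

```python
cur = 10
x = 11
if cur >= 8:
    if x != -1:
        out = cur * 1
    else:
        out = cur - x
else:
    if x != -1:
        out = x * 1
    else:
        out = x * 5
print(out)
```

10

cur=10, x=11
cur >= 8 is True; x != -1 is True
→ out = cur * 1 = 10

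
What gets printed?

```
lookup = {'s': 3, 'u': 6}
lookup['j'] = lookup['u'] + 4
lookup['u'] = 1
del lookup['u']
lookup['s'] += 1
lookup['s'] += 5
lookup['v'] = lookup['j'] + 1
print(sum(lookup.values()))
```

30

lookup['j'] = lookup['u']+4 = 10 → {'s': 3, 'u': 6, 'j': 10}
lookup['u'] = 1 → {'s': 3, 'u': 1, 'j': 10}
del 'u' → {'s': 3, 'j': 10}
lookup['s'] = 3+1 = 4 → {'s': 4, 'j': 10}
lookup['s'] = 4+5 = 9 → {'s': 9, 'j': 10}
lookup['v'] = lookup['j']+1 = 11 → {'s': 9, 'j': 10, 'v': 11}
sum of values = 30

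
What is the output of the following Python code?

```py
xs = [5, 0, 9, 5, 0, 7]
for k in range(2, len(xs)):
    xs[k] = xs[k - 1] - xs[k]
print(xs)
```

k=2: xs[2] = 0-9 = -9 → [5, 0, -9, 5, 0, 7]
k=3: xs[3] = (-9)-5 = -14 → [5, 0, -9, -14, 0, 7]
k=4: xs[4] = (-14)-0 = -14 → [5, 0, -9, -14, -14, 7]
k=5: xs[5] = (-14)-7 = -21 → [5, 0, -9, -14, -14, -21]

[5, 0, -9, -14, -14, -21]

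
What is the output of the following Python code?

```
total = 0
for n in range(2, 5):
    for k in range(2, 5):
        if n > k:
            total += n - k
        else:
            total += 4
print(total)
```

28

n=2,k=2: not 2>2, total = 0+4 = 4
n=2,k=3: not 2>3, total = 4+4 = 8
n=2,k=4: not 2>4, total = 8+4 = 12
n=3,k=2: 3>2, total = 12+1 = 13
n=3,k=3: not 3>3, total = 13+4 = 17
n=3,k=4: not 3>4, total = 17+4 = 21
n=4,k=2: 4>2, total = 21+2 = 23
n=4,k=3: 4>3, total = 23+1 = 24
n=4,k=4: not 4>4, total = 24+4 = 28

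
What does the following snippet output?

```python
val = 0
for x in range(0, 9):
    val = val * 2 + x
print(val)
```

x=0: val = 0*2+0 = 0
x=1: val = 0*2+1 = 1
x=2: val = 1*2+2 = 4
x=3: val = 4*2+3 = 11
x=4: val = 11*2+4 = 26
x=5: val = 26*2+5 = 57
x=6: val = 57*2+6 = 120
x=7: val = 120*2+7 = 247
x=8: val = 247*2+8 = 502

502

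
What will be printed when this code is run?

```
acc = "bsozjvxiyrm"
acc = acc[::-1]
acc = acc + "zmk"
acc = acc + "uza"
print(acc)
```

mryixvjzosbzmkuza

reverse → 'mryixvjzosb'
+ 'zmk' → 'mryixvjzosbzmk'
+ 'uza' → 'mryixvjzosbzmkuza'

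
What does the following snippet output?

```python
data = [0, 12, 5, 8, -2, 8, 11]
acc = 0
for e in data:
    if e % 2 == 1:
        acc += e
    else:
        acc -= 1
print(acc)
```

11

e=0: not odd, acc = 0-1 = -1
e=12: not odd, acc = (-1)-1 = -2
e=5: odd, acc = (-2)+5 = 3
e=8: not odd, acc = 3-1 = 2
e=-2: not odd, acc = 2-1 = 1
e=8: not odd, acc = 1-1 = 0
e=11: odd, acc = 0+11 = 11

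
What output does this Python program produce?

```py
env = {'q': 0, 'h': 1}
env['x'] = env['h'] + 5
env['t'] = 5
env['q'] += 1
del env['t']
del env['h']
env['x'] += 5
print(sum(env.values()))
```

env['x'] = env['h']+5 = 6 → {'q': 0, 'h': 1, 'x': 6}
env['t'] = 5 → {'q': 0, 'h': 1, 'x': 6, 't': 5}
env['q'] = 0+1 = 1 → {'q': 1, 'h': 1, 'x': 6, 't': 5}
del 't' → {'q': 1, 'h': 1, 'x': 6}
del 'h' → {'q': 1, 'x': 6}
env['x'] = 6+5 = 11 → {'q': 1, 'x': 11}
sum of values = 12

12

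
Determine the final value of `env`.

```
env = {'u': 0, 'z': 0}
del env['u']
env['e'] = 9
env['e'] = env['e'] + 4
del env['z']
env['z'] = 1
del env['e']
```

{'z': 1}

del 'u' → {'z': 0}
env['e'] = 9 → {'z': 0, 'e': 9}
env['e'] = env['e']+4 = 13 → {'z': 0, 'e': 13}
del 'z' → {'e': 13}
env['z'] = 1 → {'e': 13, 'z': 1}
del 'e' → {'z': 1}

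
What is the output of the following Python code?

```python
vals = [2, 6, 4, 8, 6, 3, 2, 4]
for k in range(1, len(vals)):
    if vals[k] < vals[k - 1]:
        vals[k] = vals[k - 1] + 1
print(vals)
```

[2, 6, 7, 8, 9, 10, 11, 12]

k=1: 6>=2, unchanged → [2, 6, 4, 8, 6, 3, 2, 4]
k=2: 4<6, vals[2] = 6+1 = 7 → [2, 6, 7, 8, 6, 3, 2, 4]
k=3: 8>=7, unchanged → [2, 6, 7, 8, 6, 3, 2, 4]
k=4: 6<8, vals[4] = 8+1 = 9 → [2, 6, 7, 8, 9, 3, 2, 4]
k=5: 3<9, vals[5] = 9+1 = 10 → [2, 6, 7, 8, 9, 10, 2, 4]
k=6: 2<10, vals[6] = 10+1 = 11 → [2, 6, 7, 8, 9, 10, 11, 4]
k=7: 4<11, vals[7] = 11+1 = 12 → [2, 6, 7, 8, 9, 10, 11, 12]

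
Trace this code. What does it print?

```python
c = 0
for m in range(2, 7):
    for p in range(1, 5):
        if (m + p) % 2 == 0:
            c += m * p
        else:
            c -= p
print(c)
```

m=2,p=1: odd sum, c = 0-1 = -1
m=2,p=2: even sum, c = (-1)+4 = 3
m=2,p=3: odd sum, c = 3-3 = 0
m=2,p=4: even sum, c = 0+8 = 8
m=3,p=1: even sum, c = 8+3 = 11
m=3,p=2: odd sum, c = 11-2 = 9
m=3,p=3: even sum, c = 9+9 = 18
m=3,p=4: odd sum, c = 18-4 = 14
m=4,p=1: odd sum, c = 14-1 = 13
m=4,p=2: even sum, c = 13+8 = 21
m=4,p=3: odd sum, c = 21-3 = 18
m=4,p=4: even sum, c = 18+16 = 34
m=5,p=1: even sum, c = 34+5 = 39
m=5,p=2: odd sum, c = 39-2 = 37
m=5,p=3: even sum, c = 37+15 = 52
m=5,p=4: odd sum, c = 52-4 = 48
m=6,p=1: odd sum, c = 48-1 = 47
m=6,p=2: even sum, c = 47+12 = 59
m=6,p=3: odd sum, c = 59-3 = 56
m=6,p=4: even sum, c = 56+24 = 80

80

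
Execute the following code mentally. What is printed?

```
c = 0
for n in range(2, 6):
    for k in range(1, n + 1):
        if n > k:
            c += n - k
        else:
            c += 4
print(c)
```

36

n=2,k=1: 2>1, c = 0+1 = 1
n=2,k=2: not 2>2, c = 1+4 = 5
n=3,k=1: 3>1, c = 5+2 = 7
n=3,k=2: 3>2, c = 7+1 = 8
n=3,k=3: not 3>3, c = 8+4 = 12
n=4,k=1: 4>1, c = 12+3 = 15
n=4,k=2: 4>2, c = 15+2 = 17
n=4,k=3: 4>3, c = 17+1 = 18
n=4,k=4: not 4>4, c = 18+4 = 22
n=5,k=1: 5>1, c = 22+4 = 26
n=5,k=2: 5>2, c = 26+3 = 29
n=5,k=3: 5>3, c = 29+2 = 31
n=5,k=4: 5>4, c = 31+1 = 32
n=5,k=5: not 5>5, c = 32+4 = 36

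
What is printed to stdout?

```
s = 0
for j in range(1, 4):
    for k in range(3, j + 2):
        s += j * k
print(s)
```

j=2,k=3: s = 0+6 = 6
j=3,k=3: s = 6+9 = 15
j=3,k=4: s = 15+12 = 27

27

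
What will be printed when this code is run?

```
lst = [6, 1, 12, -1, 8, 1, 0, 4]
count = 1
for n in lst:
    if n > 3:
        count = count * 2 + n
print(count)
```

132

n=6: >3, count = 1*2+6 = 8
n=1: not >3
n=12: >3, count = 8*2+12 = 28
n=-1: not >3
n=8: >3, count = 28*2+8 = 64
n=1: not >3
n=0: not >3
n=4: >3, count = 64*2+4 = 132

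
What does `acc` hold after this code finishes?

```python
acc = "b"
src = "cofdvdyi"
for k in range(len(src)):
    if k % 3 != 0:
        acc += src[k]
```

'bofvdi'

k=0: skip
k=1: add 'o' → 'bo'
k=2: add 'f' → 'bof'
k=3: skip
k=4: add 'v' → 'bofv'
k=5: add 'd' → 'bofvd'
k=6: skip
k=7: add 'i' → 'bofvdi'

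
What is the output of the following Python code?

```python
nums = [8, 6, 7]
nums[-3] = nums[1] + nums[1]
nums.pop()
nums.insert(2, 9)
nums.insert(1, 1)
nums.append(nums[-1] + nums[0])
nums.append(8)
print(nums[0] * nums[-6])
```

nums[-3] = nums[1]+nums[1] = 6+6 = 12 → [12, 6, 7]
pop() removes 7 → [12, 6]
insert 9 at 2 → [12, 6, 9]
insert 1 at 1 → [12, 1, 6, 9]
append nums[-1]+nums[0] = 9+12 = 21 → [12, 1, 6, 9, 21]
append 8 → [12, 1, 6, 9, 21, 8]
nums[0]*nums[-6] = 12*12 = 144

144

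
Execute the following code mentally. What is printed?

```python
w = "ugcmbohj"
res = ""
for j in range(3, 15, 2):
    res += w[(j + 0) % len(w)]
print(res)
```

mojgmo

j=3: add w[3]='m' → 'm'
j=5: add w[5]='o' → 'mo'
j=7: add w[7]='j' → 'moj'
j=9: add w[1]='g' → 'mojg'
j=11: add w[3]='m' → 'mojgm'
j=13: add w[5]='o' → 'mojgmo'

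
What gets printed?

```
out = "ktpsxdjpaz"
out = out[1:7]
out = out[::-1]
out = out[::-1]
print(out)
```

tpsxdj

slice [1:7] → 'tpsxdj'
reverse → 'jdxspt'
reverse → 'tpsxdj'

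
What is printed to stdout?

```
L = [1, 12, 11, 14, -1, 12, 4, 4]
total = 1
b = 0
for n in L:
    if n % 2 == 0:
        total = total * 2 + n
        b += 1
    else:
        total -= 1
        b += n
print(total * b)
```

n=1: not even, total = 1-1 = 0; b=1
n=12: even, total = 0*2+12 = 12; b=2
n=11: not even, total = 12-1 = 11; b=13
n=14: even, total = 11*2+14 = 36; b=14
n=-1: not even, total = 36-1 = 35; b=13
n=12: even, total = 35*2+12 = 82; b=14
n=4: even, total = 82*2+4 = 168; b=15
n=4: even, total = 168*2+4 = 340; b=16
total*b = 340*16 = 5440

5440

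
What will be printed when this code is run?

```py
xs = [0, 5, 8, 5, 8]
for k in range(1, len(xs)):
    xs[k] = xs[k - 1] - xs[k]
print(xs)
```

[0, -5, -13, -18, -26]

k=1: xs[1] = 0-5 = -5 → [0, -5, 8, 5, 8]
k=2: xs[2] = (-5)-8 = -13 → [0, -5, -13, 5, 8]
k=3: xs[3] = (-13)-5 = -18 → [0, -5, -13, -18, 8]
k=4: xs[4] = (-18)-8 = -26 → [0, -5, -13, -18, -26]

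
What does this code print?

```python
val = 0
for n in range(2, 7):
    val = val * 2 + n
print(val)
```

88

n=2: val = 0*2+2 = 2
n=3: val = 2*2+3 = 7
n=4: val = 7*2+4 = 18
n=5: val = 18*2+5 = 41
n=6: val = 41*2+6 = 88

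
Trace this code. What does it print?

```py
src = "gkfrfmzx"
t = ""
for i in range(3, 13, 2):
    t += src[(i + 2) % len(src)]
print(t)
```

i=3: add src[5]='m' → 'm'
i=5: add src[7]='x' → 'mx'
i=7: add src[1]='k' → 'mxk'
i=9: add src[3]='r' → 'mxkr'
i=11: add src[5]='m' → 'mxkrm'

mxkrm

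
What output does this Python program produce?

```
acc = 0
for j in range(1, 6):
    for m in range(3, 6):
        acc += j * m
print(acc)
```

j=1,m=3: acc = 0+3 = 3
j=1,m=4: acc = 3+4 = 7
j=1,m=5: acc = 7+5 = 12
j=2,m=3: acc = 12+6 = 18
j=2,m=4: acc = 18+8 = 26
j=2,m=5: acc = 26+10 = 36
j=3,m=3: acc = 36+9 = 45
j=3,m=4: acc = 45+12 = 57
j=3,m=5: acc = 57+15 = 72
j=4,m=3: acc = 72+12 = 84
j=4,m=4: acc = 84+16 = 100
j=4,m=5: acc = 100+20 = 120
j=5,m=3: acc = 120+15 = 135
j=5,m=4: acc = 135+20 = 155
j=5,m=5: acc = 155+25 = 180

180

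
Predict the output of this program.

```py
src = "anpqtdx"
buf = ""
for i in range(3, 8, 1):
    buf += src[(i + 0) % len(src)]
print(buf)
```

i=3: add src[3]='q' → 'q'
i=4: add src[4]='t' → 'qt'
i=5: add src[5]='d' → 'qtd'
i=6: add src[6]='x' → 'qtdx'
i=7: add src[0]='a' → 'qtdxa'

qtdxa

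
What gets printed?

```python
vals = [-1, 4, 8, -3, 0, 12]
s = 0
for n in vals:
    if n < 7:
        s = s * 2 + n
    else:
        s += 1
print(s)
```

n=-1: <7, s = 0*2+(-1) = -1
n=4: <7, s = (-1)*2+4 = 2
n=8: not <7, s = 2+1 = 3
n=-3: <7, s = 3*2+(-3) = 3
n=0: <7, s = 3*2+0 = 6
n=12: not <7, s = 6+1 = 7

7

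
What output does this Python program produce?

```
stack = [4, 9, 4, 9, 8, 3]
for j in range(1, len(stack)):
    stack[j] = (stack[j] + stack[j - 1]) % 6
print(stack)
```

[4, 1, 5, 2, 4, 1]

j=1: stack[1] = (9+4)%6 = 1 → [4, 1, 4, 9, 8, 3]
j=2: stack[2] = (4+1)%6 = 5 → [4, 1, 5, 9, 8, 3]
j=3: stack[3] = (9+5)%6 = 2 → [4, 1, 5, 2, 8, 3]
j=4: stack[4] = (8+2)%6 = 4 → [4, 1, 5, 2, 4, 3]
j=5: stack[5] = (3+4)%6 = 1 → [4, 1, 5, 2, 4, 1]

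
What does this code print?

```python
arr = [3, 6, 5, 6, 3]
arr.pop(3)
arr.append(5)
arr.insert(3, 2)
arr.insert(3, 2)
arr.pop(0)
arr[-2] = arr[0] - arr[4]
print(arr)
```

pop(3) removes 6 → [3, 6, 5, 3]
append 5 → [3, 6, 5, 3, 5]
insert 2 at 3 → [3, 6, 5, 2, 3, 5]
insert 2 at 3 → [3, 6, 5, 2, 2, 3, 5]
pop(0) removes 3 → [6, 5, 2, 2, 3, 5]
arr[-2] = arr[0]-arr[4] = 6-3 = 3 → [6, 5, 2, 2, 3, 5]

[6, 5, 2, 2, 3, 5]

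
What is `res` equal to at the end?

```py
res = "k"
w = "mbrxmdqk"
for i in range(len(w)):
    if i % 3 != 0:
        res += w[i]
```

'kbrmdk'

i=0: skip
i=1: add 'b' → 'kb'
i=2: add 'r' → 'kbr'
i=3: skip
i=4: add 'm' → 'kbrm'
i=5: add 'd' → 'kbrmd'
i=6: skip
i=7: add 'k' → 'kbrmdk'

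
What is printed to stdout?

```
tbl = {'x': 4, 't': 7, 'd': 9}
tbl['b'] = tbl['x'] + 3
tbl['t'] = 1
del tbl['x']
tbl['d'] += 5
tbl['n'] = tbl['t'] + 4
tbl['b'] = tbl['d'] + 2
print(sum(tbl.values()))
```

36

tbl['b'] = tbl['x']+3 = 7 → {'x': 4, 't': 7, 'd': 9, 'b': 7}
tbl['t'] = 1 → {'x': 4, 't': 1, 'd': 9, 'b': 7}
del 'x' → {'t': 1, 'd': 9, 'b': 7}
tbl['d'] = 9+5 = 14 → {'t': 1, 'd': 14, 'b': 7}
tbl['n'] = tbl['t']+4 = 5 → {'t': 1, 'd': 14, 'b': 7, 'n': 5}
tbl['b'] = tbl['d']+2 = 16 → {'t': 1, 'd': 14, 'b': 16, 'n': 5}
sum of values = 36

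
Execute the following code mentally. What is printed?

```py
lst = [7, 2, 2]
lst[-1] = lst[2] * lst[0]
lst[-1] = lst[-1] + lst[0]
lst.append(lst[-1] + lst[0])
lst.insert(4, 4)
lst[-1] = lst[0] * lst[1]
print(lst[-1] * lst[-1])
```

196

lst[-1] = lst[2]*lst[0] = 2*7 = 14 → [7, 2, 14]
lst[-1] = lst[-1]+lst[0] = 14+7 = 21 → [7, 2, 21]
append lst[-1]+lst[0] = 21+7 = 28 → [7, 2, 21, 28]
insert 4 at 4 → [7, 2, 21, 28, 4]
lst[-1] = lst[0]*lst[1] = 7*2 = 14 → [7, 2, 21, 28, 14]
lst[-1]*lst[-1] = 14*14 = 196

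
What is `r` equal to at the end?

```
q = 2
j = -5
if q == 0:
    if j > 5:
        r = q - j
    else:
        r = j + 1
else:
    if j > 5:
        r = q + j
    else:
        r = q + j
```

q=2, j=-5
q == 0 is False; j > 5 is False
→ r = q + j = -3

-3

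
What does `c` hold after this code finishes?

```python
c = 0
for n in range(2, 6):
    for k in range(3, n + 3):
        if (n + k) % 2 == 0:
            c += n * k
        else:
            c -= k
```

122

n=2,k=3: odd sum, c = 0-3 = -3
n=2,k=4: even sum, c = (-3)+8 = 5
n=3,k=3: even sum, c = 5+9 = 14
n=3,k=4: odd sum, c = 14-4 = 10
n=3,k=5: even sum, c = 10+15 = 25
n=4,k=3: odd sum, c = 25-3 = 22
n=4,k=4: even sum, c = 22+16 = 38
n=4,k=5: odd sum, c = 38-5 = 33
n=4,k=6: even sum, c = 33+24 = 57
n=5,k=3: even sum, c = 57+15 = 72
n=5,k=4: odd sum, c = 72-4 = 68
n=5,k=5: even sum, c = 68+25 = 93
n=5,k=6: odd sum, c = 93-6 = 87
n=5,k=7: even sum, c = 87+35 = 122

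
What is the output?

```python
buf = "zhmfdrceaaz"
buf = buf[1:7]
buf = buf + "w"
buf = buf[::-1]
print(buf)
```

wcrdfmh

slice [1:7] → 'hmfdrc'
+ 'w' → 'hmfdrcw'
reverse → 'wcrdfmh'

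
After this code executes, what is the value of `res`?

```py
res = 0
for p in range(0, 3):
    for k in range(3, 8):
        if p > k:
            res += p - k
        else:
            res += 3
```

p=0,k=3: not 0>3, res = 0+3 = 3
p=0,k=4: not 0>4, res = 3+3 = 6
p=0,k=5: not 0>5, res = 6+3 = 9
p=0,k=6: not 0>6, res = 9+3 = 12
p=0,k=7: not 0>7, res = 12+3 = 15
p=1,k=3: not 1>3, res = 15+3 = 18
p=1,k=4: not 1>4, res = 18+3 = 21
p=1,k=5: not 1>5, res = 21+3 = 24
p=1,k=6: not 1>6, res = 24+3 = 27
p=1,k=7: not 1>7, res = 27+3 = 30
p=2,k=3: not 2>3, res = 30+3 = 33
p=2,k=4: not 2>4, res = 33+3 = 36
p=2,k=5: not 2>5, res = 36+3 = 39
p=2,k=6: not 2>6, res = 39+3 = 42
p=2,k=7: not 2>7, res = 42+3 = 45

45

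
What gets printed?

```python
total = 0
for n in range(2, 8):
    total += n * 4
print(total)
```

108

n=2: total = 0+2*4 = 8
n=3: total = 8+3*4 = 20
n=4: total = 20+4*4 = 36
n=5: total = 36+5*4 = 56
n=6: total = 56+6*4 = 80
n=7: total = 80+7*4 = 108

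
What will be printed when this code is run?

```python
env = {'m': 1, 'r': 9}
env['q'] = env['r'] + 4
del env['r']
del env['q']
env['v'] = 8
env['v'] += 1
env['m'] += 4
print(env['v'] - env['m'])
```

env['q'] = env['r']+4 = 13 → {'m': 1, 'r': 9, 'q': 13}
del 'r' → {'m': 1, 'q': 13}
del 'q' → {'m': 1}
env['v'] = 8 → {'m': 1, 'v': 8}
env['v'] = 8+1 = 9 → {'m': 1, 'v': 9}
env['m'] = 1+4 = 5 → {'m': 5, 'v': 9}
env['v']-env['m'] = 9-5 = 4

4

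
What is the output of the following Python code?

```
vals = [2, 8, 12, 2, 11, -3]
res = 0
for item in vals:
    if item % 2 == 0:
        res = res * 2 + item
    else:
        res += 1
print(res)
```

76

item=2: even, res = 0*2+2 = 2
item=8: even, res = 2*2+8 = 12
item=12: even, res = 12*2+12 = 36
item=2: even, res = 36*2+2 = 74
item=11: not even, res = 74+1 = 75
item=-3: not even, res = 75+1 = 76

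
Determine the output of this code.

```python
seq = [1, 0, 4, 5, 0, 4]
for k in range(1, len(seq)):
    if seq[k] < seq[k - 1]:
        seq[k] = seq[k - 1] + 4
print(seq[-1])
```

k=1: 0<1, seq[1] = 1+4 = 5 → [1, 5, 4, 5, 0, 4]
k=2: 4<5, seq[2] = 5+4 = 9 → [1, 5, 9, 5, 0, 4]
k=3: 5<9, seq[3] = 9+4 = 13 → [1, 5, 9, 13, 0, 4]
k=4: 0<13, seq[4] = 13+4 = 17 → [1, 5, 9, 13, 17, 4]
k=5: 4<17, seq[5] = 17+4 = 21 → [1, 5, 9, 13, 17, 21]

21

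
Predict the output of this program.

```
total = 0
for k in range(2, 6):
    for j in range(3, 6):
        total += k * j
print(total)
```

k=2,j=3: total = 0+6 = 6
k=2,j=4: total = 6+8 = 14
k=2,j=5: total = 14+10 = 24
k=3,j=3: total = 24+9 = 33
k=3,j=4: total = 33+12 = 45
k=3,j=5: total = 45+15 = 60
k=4,j=3: total = 60+12 = 72
k=4,j=4: total = 72+16 = 88
k=4,j=5: total = 88+20 = 108
k=5,j=3: total = 108+15 = 123
k=5,j=4: total = 123+20 = 143
k=5,j=5: total = 143+25 = 168

168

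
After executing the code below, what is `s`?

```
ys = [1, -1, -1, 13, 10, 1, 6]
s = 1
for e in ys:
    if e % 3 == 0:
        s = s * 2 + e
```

e=1: not %3==0
e=-1: not %3==0
e=-1: not %3==0
e=13: not %3==0
e=10: not %3==0
e=1: not %3==0
e=6: %3==0, s = 1*2+6 = 8

8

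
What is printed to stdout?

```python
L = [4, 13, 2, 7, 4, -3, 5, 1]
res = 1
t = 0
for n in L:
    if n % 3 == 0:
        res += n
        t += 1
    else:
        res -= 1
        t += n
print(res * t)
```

-333

n=4: not %3==0, res = 1-1 = 0; t=4
n=13: not %3==0, res = 0-1 = -1; t=17
n=2: not %3==0, res = (-1)-1 = -2; t=19
n=7: not %3==0, res = (-2)-1 = -3; t=26
n=4: not %3==0, res = (-3)-1 = -4; t=30
n=-3: %3==0, res = (-4)+(-3) = -7; t=31
n=5: not %3==0, res = (-7)-1 = -8; t=36
n=1: not %3==0, res = (-8)-1 = -9; t=37
res*t = (-9)*37 = -333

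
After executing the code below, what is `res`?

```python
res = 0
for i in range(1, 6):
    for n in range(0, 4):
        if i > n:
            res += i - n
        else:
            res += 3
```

i=1,n=0: 1>0, res = 0+1 = 1
i=1,n=1: not 1>1, res = 1+3 = 4
i=1,n=2: not 1>2, res = 4+3 = 7
i=1,n=3: not 1>3, res = 7+3 = 10
i=2,n=0: 2>0, res = 10+2 = 12
i=2,n=1: 2>1, res = 12+1 = 13
i=2,n=2: not 2>2, res = 13+3 = 16
i=2,n=3: not 2>3, res = 16+3 = 19
i=3,n=0: 3>0, res = 19+3 = 22
i=3,n=1: 3>1, res = 22+2 = 24
i=3,n=2: 3>2, res = 24+1 = 25
i=3,n=3: not 3>3, res = 25+3 = 28
i=4,n=0: 4>0, res = 28+4 = 32
i=4,n=1: 4>1, res = 32+3 = 35
i=4,n=2: 4>2, res = 35+2 = 37
i=4,n=3: 4>3, res = 37+1 = 38
i=5,n=0: 5>0, res = 38+5 = 43
i=5,n=1: 5>1, res = 43+4 = 47
i=5,n=2: 5>2, res = 47+3 = 50
i=5,n=3: 5>3, res = 50+2 = 52

52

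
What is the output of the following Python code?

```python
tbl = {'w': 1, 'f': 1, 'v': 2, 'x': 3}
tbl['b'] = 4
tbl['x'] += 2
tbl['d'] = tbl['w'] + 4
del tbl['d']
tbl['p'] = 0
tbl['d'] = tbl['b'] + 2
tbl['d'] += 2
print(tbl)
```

tbl['b'] = 4 → {'w': 1, 'f': 1, 'v': 2, 'x': 3, 'b': 4}
tbl['x'] = 3+2 = 5 → {'w': 1, 'f': 1, 'v': 2, 'x': 5, 'b': 4}
tbl['d'] = tbl['w']+4 = 5 → {'w': 1, 'f': 1, 'v': 2, 'x': 5, 'b': 4, 'd': 5}
del 'd' → {'w': 1, 'f': 1, 'v': 2, 'x': 5, 'b': 4}
tbl['p'] = 0 → {'w': 1, 'f': 1, 'v': 2, 'x': 5, 'b': 4, 'p': 0}
tbl['d'] = tbl['b']+2 = 6 → {'w': 1, 'f': 1, 'v': 2, 'x': 5, 'b': 4, 'p': 0, 'd': 6}
tbl['d'] = 6+2 = 8 → {'w': 1, 'f': 1, 'v': 2, 'x': 5, 'b': 4, 'p': 0, 'd': 8}

{'w': 1, 'f': 1, 'v': 2, 'x': 5, 'b': 4, 'p': 0, 'd': 8}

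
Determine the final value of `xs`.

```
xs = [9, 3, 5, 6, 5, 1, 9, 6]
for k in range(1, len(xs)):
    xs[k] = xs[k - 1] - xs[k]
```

k=1: xs[1] = 9-3 = 6 → [9, 6, 5, 6, 5, 1, 9, 6]
k=2: xs[2] = 6-5 = 1 → [9, 6, 1, 6, 5, 1, 9, 6]
k=3: xs[3] = 1-6 = -5 → [9, 6, 1, -5, 5, 1, 9, 6]
k=4: xs[4] = (-5)-5 = -10 → [9, 6, 1, -5, -10, 1, 9, 6]
k=5: xs[5] = (-10)-1 = -11 → [9, 6, 1, -5, -10, -11, 9, 6]
k=6: xs[6] = (-11)-9 = -20 → [9, 6, 1, -5, -10, -11, -20, 6]
k=7: xs[7] = (-20)-6 = -26 → [9, 6, 1, -5, -10, -11, -20, -26]

[9, 6, 1, -5, -10, -11, -20, -26]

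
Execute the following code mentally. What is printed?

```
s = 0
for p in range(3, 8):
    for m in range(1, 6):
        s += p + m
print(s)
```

p=3,m=1: s = 0+4 = 4
p=3,m=2: s = 4+5 = 9
p=3,m=3: s = 9+6 = 15
p=3,m=4: s = 15+7 = 22
p=3,m=5: s = 22+8 = 30
p=4,m=1: s = 30+5 = 35
p=4,m=2: s = 35+6 = 41
p=4,m=3: s = 41+7 = 48
p=4,m=4: s = 48+8 = 56
p=4,m=5: s = 56+9 = 65
p=5,m=1: s = 65+6 = 71
p=5,m=2: s = 71+7 = 78
p=5,m=3: s = 78+8 = 86
p=5,m=4: s = 86+9 = 95
p=5,m=5: s = 95+10 = 105
p=6,m=1: s = 105+7 = 112
p=6,m=2: s = 112+8 = 120
p=6,m=3: s = 120+9 = 129
p=6,m=4: s = 129+10 = 139
p=6,m=5: s = 139+11 = 150
p=7,m=1: s = 150+8 = 158
p=7,m=2: s = 158+9 = 167
p=7,m=3: s = 167+10 = 177
p=7,m=4: s = 177+11 = 188
p=7,m=5: s = 188+12 = 200

200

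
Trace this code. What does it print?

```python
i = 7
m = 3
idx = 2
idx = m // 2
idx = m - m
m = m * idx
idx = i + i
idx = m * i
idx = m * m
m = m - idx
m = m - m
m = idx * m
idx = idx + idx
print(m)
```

0

idx = 3//2 = 1
idx = 3-3 = 0
m = 3*0 = 0
idx = 7+7 = 14
idx = 0*7 = 0
idx = 0*0 = 0
m = 0-0 = 0
m = 0-0 = 0
m = 0*0 = 0
idx = 0+0 = 0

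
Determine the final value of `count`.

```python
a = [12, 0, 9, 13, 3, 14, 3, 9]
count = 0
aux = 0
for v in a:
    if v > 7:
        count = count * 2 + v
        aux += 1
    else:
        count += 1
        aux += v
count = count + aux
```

386

v=12: >7, count = 0*2+12 = 12; aux=1
v=0: not >7, count = 12+1 = 13; aux=1
v=9: >7, count = 13*2+9 = 35; aux=2
v=13: >7, count = 35*2+13 = 83; aux=3
v=3: not >7, count = 83+1 = 84; aux=6
v=14: >7, count = 84*2+14 = 182; aux=7
v=3: not >7, count = 182+1 = 183; aux=10
v=9: >7, count = 183*2+9 = 375; aux=11
count+aux = 375+11 = 386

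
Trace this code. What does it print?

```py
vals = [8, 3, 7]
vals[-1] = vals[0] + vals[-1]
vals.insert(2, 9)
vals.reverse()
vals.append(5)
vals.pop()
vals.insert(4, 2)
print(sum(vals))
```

vals[-1] = vals[0]+vals[-1] = 8+7 = 15 → [8, 3, 15]
insert 9 at 2 → [8, 3, 9, 15]
reverse → [15, 9, 3, 8]
append 5 → [15, 9, 3, 8, 5]
pop() removes 5 → [15, 9, 3, 8]
insert 2 at 4 → [15, 9, 3, 8, 2]
sum = 37

37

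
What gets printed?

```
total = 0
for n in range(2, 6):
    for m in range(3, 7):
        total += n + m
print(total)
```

n=2,m=3: total = 0+5 = 5
n=2,m=4: total = 5+6 = 11
n=2,m=5: total = 11+7 = 18
n=2,m=6: total = 18+8 = 26
n=3,m=3: total = 26+6 = 32
n=3,m=4: total = 32+7 = 39
n=3,m=5: total = 39+8 = 47
n=3,m=6: total = 47+9 = 56
n=4,m=3: total = 56+7 = 63
n=4,m=4: total = 63+8 = 71
n=4,m=5: total = 71+9 = 80
n=4,m=6: total = 80+10 = 90
n=5,m=3: total = 90+8 = 98
n=5,m=4: total = 98+9 = 107
n=5,m=5: total = 107+10 = 117
n=5,m=6: total = 117+11 = 128

128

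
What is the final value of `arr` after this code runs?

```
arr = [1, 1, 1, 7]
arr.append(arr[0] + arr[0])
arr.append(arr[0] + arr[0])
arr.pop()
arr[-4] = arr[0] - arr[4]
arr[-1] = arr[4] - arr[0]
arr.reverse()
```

append arr[0]+arr[0] = 1+1 = 2 → [1, 1, 1, 7, 2]
append arr[0]+arr[0] = 1+1 = 2 → [1, 1, 1, 7, 2, 2]
pop() removes 2 → [1, 1, 1, 7, 2]
arr[-4] = arr[0]-arr[4] = 1-2 = -1 → [1, -1, 1, 7, 2]
arr[-1] = arr[4]-arr[0] = 2-1 = 1 → [1, -1, 1, 7, 1]
reverse → [1, 7, 1, -1, 1]

[1, 7, 1, -1, 1]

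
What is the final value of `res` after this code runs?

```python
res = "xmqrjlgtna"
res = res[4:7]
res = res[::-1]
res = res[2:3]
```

slice [4:7] → 'jlg'
reverse → 'glj'
slice [2:3] → 'j'

'j'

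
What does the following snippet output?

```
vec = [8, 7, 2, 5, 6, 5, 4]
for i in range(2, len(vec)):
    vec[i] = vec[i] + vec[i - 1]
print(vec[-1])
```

i=2: vec[2] = 2+7 = 9 → [8, 7, 9, 5, 6, 5, 4]
i=3: vec[3] = 5+9 = 14 → [8, 7, 9, 14, 6, 5, 4]
i=4: vec[4] = 6+14 = 20 → [8, 7, 9, 14, 20, 5, 4]
i=5: vec[5] = 5+20 = 25 → [8, 7, 9, 14, 20, 25, 4]
i=6: vec[6] = 4+25 = 29 → [8, 7, 9, 14, 20, 25, 29]

29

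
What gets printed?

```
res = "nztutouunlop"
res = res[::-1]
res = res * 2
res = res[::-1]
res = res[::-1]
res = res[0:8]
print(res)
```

reverse → 'polnuuotutzn'
repeat ×2 → 'polnuuotutznpolnuuotutzn'
reverse → 'nztutouunlopnztutouunlop'
reverse → 'polnuuotutznpolnuuotutzn'
slice [0:8] → 'polnuuot'

polnuuot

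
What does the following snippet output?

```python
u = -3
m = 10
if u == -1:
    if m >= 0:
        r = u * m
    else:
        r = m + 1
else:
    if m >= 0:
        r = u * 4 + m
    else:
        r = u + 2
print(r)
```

-2

u=-3, m=10
u == -1 is False; m >= 0 is True
→ r = u * 4 + m = -2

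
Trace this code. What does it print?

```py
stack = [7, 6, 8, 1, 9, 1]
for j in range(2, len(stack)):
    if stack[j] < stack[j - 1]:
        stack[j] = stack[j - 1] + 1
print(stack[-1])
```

10

j=2: 8>=6, unchanged → [7, 6, 8, 1, 9, 1]
j=3: 1<8, stack[3] = 8+1 = 9 → [7, 6, 8, 9, 9, 1]
j=4: 9>=9, unchanged → [7, 6, 8, 9, 9, 1]
j=5: 1<9, stack[5] = 9+1 = 10 → [7, 6, 8, 9, 9, 10]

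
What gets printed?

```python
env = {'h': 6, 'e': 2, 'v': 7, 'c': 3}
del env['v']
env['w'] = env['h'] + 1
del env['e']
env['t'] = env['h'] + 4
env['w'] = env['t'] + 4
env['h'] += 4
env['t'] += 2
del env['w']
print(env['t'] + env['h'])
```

del 'v' → {'h': 6, 'e': 2, 'c': 3}
env['w'] = env['h']+1 = 7 → {'h': 6, 'e': 2, 'c': 3, 'w': 7}
del 'e' → {'h': 6, 'c': 3, 'w': 7}
env['t'] = env['h']+4 = 10 → {'h': 6, 'c': 3, 'w': 7, 't': 10}
env['w'] = env['t']+4 = 14 → {'h': 6, 'c': 3, 'w': 14, 't': 10}
env['h'] = 6+4 = 10 → {'h': 10, 'c': 3, 'w': 14, 't': 10}
env['t'] = 10+2 = 12 → {'h': 10, 'c': 3, 'w': 14, 't': 12}
del 'w' → {'h': 10, 'c': 3, 't': 12}
env['t']+env['h'] = 12+10 = 22

22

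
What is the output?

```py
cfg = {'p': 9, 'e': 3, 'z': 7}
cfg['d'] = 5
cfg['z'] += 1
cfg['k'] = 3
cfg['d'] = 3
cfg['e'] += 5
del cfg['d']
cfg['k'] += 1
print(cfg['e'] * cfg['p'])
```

cfg['d'] = 5 → {'p': 9, 'e': 3, 'z': 7, 'd': 5}
cfg['z'] = 7+1 = 8 → {'p': 9, 'e': 3, 'z': 8, 'd': 5}
cfg['k'] = 3 → {'p': 9, 'e': 3, 'z': 8, 'd': 5, 'k': 3}
cfg['d'] = 3 → {'p': 9, 'e': 3, 'z': 8, 'd': 3, 'k': 3}
cfg['e'] = 3+5 = 8 → {'p': 9, 'e': 8, 'z': 8, 'd': 3, 'k': 3}
del 'd' → {'p': 9, 'e': 8, 'z': 8, 'k': 3}
cfg['k'] = 3+1 = 4 → {'p': 9, 'e': 8, 'z': 8, 'k': 4}
cfg['e']*cfg['p'] = 8*9 = 72

72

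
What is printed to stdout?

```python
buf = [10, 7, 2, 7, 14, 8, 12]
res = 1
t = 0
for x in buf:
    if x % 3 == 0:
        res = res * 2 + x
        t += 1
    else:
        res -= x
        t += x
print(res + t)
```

-33

x=10: not %3==0, res = 1-10 = -9; t=10
x=7: not %3==0, res = (-9)-7 = -16; t=17
x=2: not %3==0, res = (-16)-2 = -18; t=19
x=7: not %3==0, res = (-18)-7 = -25; t=26
x=14: not %3==0, res = (-25)-14 = -39; t=40
x=8: not %3==0, res = (-39)-8 = -47; t=48
x=12: %3==0, res = (-47)*2+12 = -82; t=49
res+t = (-82)+49 = -33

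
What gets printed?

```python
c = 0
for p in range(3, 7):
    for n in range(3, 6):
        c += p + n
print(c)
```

102

p=3,n=3: c = 0+6 = 6
p=3,n=4: c = 6+7 = 13
p=3,n=5: c = 13+8 = 21
p=4,n=3: c = 21+7 = 28
p=4,n=4: c = 28+8 = 36
p=4,n=5: c = 36+9 = 45
p=5,n=3: c = 45+8 = 53
p=5,n=4: c = 53+9 = 62
p=5,n=5: c = 62+10 = 72
p=6,n=3: c = 72+9 = 81
p=6,n=4: c = 81+10 = 91
p=6,n=5: c = 91+11 = 102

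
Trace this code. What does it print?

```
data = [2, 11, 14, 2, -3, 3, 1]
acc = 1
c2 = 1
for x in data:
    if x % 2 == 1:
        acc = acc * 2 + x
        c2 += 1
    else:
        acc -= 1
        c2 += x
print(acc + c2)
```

x=2: not odd, acc = 1-1 = 0; c2=3
x=11: odd, acc = 0*2+11 = 11; c2=4
x=14: not odd, acc = 11-1 = 10; c2=18
x=2: not odd, acc = 10-1 = 9; c2=20
x=-3: odd, acc = 9*2+(-3) = 15; c2=21
x=3: odd, acc = 15*2+3 = 33; c2=22
x=1: odd, acc = 33*2+1 = 67; c2=23
acc+c2 = 67+23 = 90

90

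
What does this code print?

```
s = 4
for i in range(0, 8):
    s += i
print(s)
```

i=0: s = 4+0 = 4
i=1: s = 4+1 = 5
i=2: s = 5+2 = 7
i=3: s = 7+3 = 10
i=4: s = 10+4 = 14
i=5: s = 14+5 = 19
i=6: s = 19+6 = 25
i=7: s = 25+7 = 32

32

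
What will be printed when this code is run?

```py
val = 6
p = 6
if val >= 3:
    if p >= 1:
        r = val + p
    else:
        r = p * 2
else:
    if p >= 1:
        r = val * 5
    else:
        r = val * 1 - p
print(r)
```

12

val=6, p=6
val >= 3 is True; p >= 1 is True
→ r = val + p = 12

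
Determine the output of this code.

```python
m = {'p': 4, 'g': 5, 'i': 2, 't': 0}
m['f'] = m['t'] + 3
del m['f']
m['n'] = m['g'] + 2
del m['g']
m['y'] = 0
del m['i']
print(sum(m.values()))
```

11

m['f'] = m['t']+3 = 3 → {'p': 4, 'g': 5, 'i': 2, 't': 0, 'f': 3}
del 'f' → {'p': 4, 'g': 5, 'i': 2, 't': 0}
m['n'] = m['g']+2 = 7 → {'p': 4, 'g': 5, 'i': 2, 't': 0, 'n': 7}
del 'g' → {'p': 4, 'i': 2, 't': 0, 'n': 7}
m['y'] = 0 → {'p': 4, 'i': 2, 't': 0, 'n': 7, 'y': 0}
del 'i' → {'p': 4, 't': 0, 'n': 7, 'y': 0}
sum of values = 11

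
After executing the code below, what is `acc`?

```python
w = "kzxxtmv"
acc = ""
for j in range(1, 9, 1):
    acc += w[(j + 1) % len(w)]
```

j=1: add w[2]='x' → 'x'
j=2: add w[3]='x' → 'xx'
j=3: add w[4]='t' → 'xxt'
j=4: add w[5]='m' → 'xxtm'
j=5: add w[6]='v' → 'xxtmv'
j=6: add w[0]='k' → 'xxtmvk'
j=7: add w[1]='z' → 'xxtmvkz'
j=8: add w[2]='x' → 'xxtmvkzx'

'xxtmvkzx'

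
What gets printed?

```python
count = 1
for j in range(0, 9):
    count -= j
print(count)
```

j=0: count = 1-0 = 1
j=1: count = 1-1 = 0
j=2: count = 0-2 = -2
j=3: count = (-2)-3 = -5
j=4: count = (-5)-4 = -9
j=5: count = (-9)-5 = -14
j=6: count = (-14)-6 = -20
j=7: count = (-20)-7 = -27
j=8: count = (-27)-8 = -35

-35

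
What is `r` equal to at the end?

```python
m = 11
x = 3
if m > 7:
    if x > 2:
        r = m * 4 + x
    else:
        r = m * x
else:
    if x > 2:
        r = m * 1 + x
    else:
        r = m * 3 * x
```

m=11, x=3
m > 7 is True; x > 2 is True
→ r = m * 4 + x = 47

47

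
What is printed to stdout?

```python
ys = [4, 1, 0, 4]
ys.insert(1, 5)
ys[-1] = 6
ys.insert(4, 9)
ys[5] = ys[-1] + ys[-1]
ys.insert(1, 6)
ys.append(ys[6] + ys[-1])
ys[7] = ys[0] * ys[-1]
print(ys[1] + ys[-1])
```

102

insert 5 at 1 → [4, 5, 1, 0, 4]
ys[-1] = 6 → [4, 5, 1, 0, 6]
insert 9 at 4 → [4, 5, 1, 0, 9, 6]
ys[5] = ys[-1]+ys[-1] = 6+6 = 12 → [4, 5, 1, 0, 9, 12]
insert 6 at 1 → [4, 6, 5, 1, 0, 9, 12]
append ys[6]+ys[-1] = 12+12 = 24 → [4, 6, 5, 1, 0, 9, 12, 24]
ys[7] = ys[0]*ys[-1] = 4*24 = 96 → [4, 6, 5, 1, 0, 9, 12, 96]
ys[1]+ys[-1] = 6+96 = 102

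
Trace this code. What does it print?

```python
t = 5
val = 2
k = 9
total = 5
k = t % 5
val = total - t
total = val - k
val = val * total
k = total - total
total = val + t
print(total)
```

5

k = 5%5 = 0
val = 5-5 = 0
total = 0-0 = 0
val = 0*0 = 0
k = 0-0 = 0
total = 0+5 = 5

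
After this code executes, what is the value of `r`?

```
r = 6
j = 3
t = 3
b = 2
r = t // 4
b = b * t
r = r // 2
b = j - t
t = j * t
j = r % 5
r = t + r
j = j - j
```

r = 3//4 = 0
b = 2*3 = 6
r = 0//2 = 0
b = 3-3 = 0
t = 3*3 = 9
j = 0%5 = 0
r = 9+0 = 9
j = 0-0 = 0

9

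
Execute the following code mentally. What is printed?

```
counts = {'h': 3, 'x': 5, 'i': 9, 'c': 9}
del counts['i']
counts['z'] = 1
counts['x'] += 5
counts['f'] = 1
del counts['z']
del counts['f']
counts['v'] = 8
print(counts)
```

{'h': 3, 'x': 10, 'c': 9, 'v': 8}

del 'i' → {'h': 3, 'x': 5, 'c': 9}
counts['z'] = 1 → {'h': 3, 'x': 5, 'c': 9, 'z': 1}
counts['x'] = 5+5 = 10 → {'h': 3, 'x': 10, 'c': 9, 'z': 1}
counts['f'] = 1 → {'h': 3, 'x': 10, 'c': 9, 'z': 1, 'f': 1}
del 'z' → {'h': 3, 'x': 10, 'c': 9, 'f': 1}
del 'f' → {'h': 3, 'x': 10, 'c': 9}
counts['v'] = 8 → {'h': 3, 'x': 10, 'c': 9, 'v': 8}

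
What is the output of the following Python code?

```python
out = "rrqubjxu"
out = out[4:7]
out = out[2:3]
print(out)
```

slice [4:7] → 'bjx'
slice [2:3] → 'x'

x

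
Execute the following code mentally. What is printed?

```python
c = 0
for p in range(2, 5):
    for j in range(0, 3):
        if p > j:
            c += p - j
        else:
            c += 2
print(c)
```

20

p=2,j=0: 2>0, c = 0+2 = 2
p=2,j=1: 2>1, c = 2+1 = 3
p=2,j=2: not 2>2, c = 3+2 = 5
p=3,j=0: 3>0, c = 5+3 = 8
p=3,j=1: 3>1, c = 8+2 = 10
p=3,j=2: 3>2, c = 10+1 = 11
p=4,j=0: 4>0, c = 11+4 = 15
p=4,j=1: 4>1, c = 15+3 = 18
p=4,j=2: 4>2, c = 18+2 = 20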